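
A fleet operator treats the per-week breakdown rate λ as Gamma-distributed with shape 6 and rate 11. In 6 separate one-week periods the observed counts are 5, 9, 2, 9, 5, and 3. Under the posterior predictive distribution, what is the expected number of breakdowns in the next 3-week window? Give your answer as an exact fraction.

Total count: 5 + 9 + 2 + 9 + 5 + 3 = 33.
Total exposure: 6 weeks.
Gamma(α, β) with Poisson data over total exposure Σt gives posterior Gamma(α+Σx, β+Σt) = Gamma(39, 17).
Predictive mean over a 3-week window = T·E[λ|data] = 3·39/17 = 117/17.

117/17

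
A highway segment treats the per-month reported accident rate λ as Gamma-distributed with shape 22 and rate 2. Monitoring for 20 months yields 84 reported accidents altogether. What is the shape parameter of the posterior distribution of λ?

106

Total count 84 over total exposure 20 months.
Gamma(α, β) with Poisson data over total exposure Σt gives posterior Gamma(α+Σx, β+Σt) = Gamma(106, 22).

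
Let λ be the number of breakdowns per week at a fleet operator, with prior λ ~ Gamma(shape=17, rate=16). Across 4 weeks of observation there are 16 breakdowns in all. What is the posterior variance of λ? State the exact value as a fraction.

Total count 16 over total exposure 4 weeks.
By Gamma–Poisson conjugacy, the posterior is Gamma(α + Σx, β + Σt) = Gamma(17 + 16, 16 + 4) = Gamma(33, 20).
Posterior variance = α'/β'² = 33/400.

33/400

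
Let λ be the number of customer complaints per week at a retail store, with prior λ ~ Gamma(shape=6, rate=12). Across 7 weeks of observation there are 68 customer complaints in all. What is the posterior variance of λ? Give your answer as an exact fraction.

74/361

Total count 68 over total exposure 7 weeks.
By Gamma–Poisson conjugacy, the posterior is Gamma(α + Σx, β + Σt) = Gamma(6 + 68, 12 + 7) = Gamma(74, 19).
Posterior variance = α'/β'² = 74/361.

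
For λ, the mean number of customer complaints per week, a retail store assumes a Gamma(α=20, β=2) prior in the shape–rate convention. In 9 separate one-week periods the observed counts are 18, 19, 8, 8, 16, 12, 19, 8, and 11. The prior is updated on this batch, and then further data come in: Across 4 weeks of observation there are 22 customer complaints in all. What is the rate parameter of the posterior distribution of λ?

15

Total count: 18 + 19 + 8 + 8 + 16 + 12 + 19 + 8 + 11 = 119.
Total exposure: 9 weeks.
After the first batch: Gamma(20 + 119, 2 + 9) = Gamma(139, 11).
Total count 22 over total exposure 4 weeks.
After the second batch: Gamma(139 + 22, 11 + 4) = Gamma(161, 15).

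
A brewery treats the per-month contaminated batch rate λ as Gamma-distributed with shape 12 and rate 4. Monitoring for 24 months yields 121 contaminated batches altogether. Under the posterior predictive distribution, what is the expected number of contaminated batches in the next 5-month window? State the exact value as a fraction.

Total count 121 over total exposure 24 months.
Gamma(α, β) with Poisson data over total exposure Σt gives posterior Gamma(α+Σx, β+Σt) = Gamma(133, 28).
Predictive mean over a 5-month window = T·E[λ|data] = 5·133/28 = 95/4.

95/4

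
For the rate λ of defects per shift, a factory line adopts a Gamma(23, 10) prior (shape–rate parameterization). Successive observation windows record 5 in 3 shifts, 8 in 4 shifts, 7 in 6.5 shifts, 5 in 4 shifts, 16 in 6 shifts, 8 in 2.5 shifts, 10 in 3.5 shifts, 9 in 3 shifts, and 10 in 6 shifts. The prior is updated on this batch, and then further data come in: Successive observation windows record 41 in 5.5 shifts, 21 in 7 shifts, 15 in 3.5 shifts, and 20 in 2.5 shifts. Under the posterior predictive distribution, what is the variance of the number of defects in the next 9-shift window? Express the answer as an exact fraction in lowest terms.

135432/4489

Total count: 5 + 8 + 7 + 5 + 16 + 8 + 10 + 9 + 10 = 78.
Total exposure: 3 + 4 + 6.5 + 4 + 6 + 2.5 + 3.5 + 3 + 6 = 38.5 shifts.
After the first batch: Gamma(23 + 78, 10 + 38.5) = Gamma(101, 97/2).
Total count: 41 + 21 + 15 + 20 = 97.
Total exposure: 5.5 + 7 + 3.5 + 2.5 = 18.5 shifts.
After the second batch: Gamma(101 + 97, 97/2 + 18.5) = Gamma(198, 67).
The posterior predictive for a window of length T is Negative Binomial with variance T·α'·(β'+T)/β'² = 9·198·76/4489 = 135432/4489.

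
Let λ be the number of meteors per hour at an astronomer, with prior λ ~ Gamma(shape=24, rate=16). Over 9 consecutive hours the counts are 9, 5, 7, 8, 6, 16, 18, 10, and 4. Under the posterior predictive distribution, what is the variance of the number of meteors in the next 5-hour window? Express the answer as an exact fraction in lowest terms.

Total count: 9 + 5 + 7 + 8 + 6 + 16 + 18 + 10 + 4 = 83.
Total exposure: 9 hours.
Gamma(α, β) with Poisson data over total exposure Σt gives posterior Gamma(α+Σx, β+Σt) = Gamma(107, 25).
The posterior predictive for a window of length T is Negative Binomial with variance T·α'·(β'+T)/β'² = 5·107·30/625 = 642/25.

642/25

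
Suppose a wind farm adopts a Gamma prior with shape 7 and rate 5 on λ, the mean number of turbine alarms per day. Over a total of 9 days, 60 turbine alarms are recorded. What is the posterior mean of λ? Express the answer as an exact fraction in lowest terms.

Total count 60 over total exposure 9 days.
The Gamma prior is conjugate for the Poisson rate, so λ | data ~ Gamma(7+60, 5+9) = Gamma(67, 14).
Posterior mean = α'/β' = 67/14.

67/14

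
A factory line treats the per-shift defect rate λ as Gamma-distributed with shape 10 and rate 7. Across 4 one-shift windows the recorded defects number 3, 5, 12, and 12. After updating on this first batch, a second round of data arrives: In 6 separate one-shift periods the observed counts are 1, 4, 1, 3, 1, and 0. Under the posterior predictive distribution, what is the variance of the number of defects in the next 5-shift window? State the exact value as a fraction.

Total count: 3 + 5 + 12 + 12 = 32.
Total exposure: 4 shifts.
After the first batch: Gamma(10 + 32, 7 + 4) = Gamma(42, 11).
Total count: 1 + 4 + 1 + 3 + 1 + 0 = 10.
Total exposure: 6 shifts.
After the second batch: Gamma(42 + 10, 11 + 6) = Gamma(52, 17).
The posterior predictive for a window of length T is Negative Binomial with variance T·α'·(β'+T)/β'² = 5·52·22/289 = 5720/289.

5720/289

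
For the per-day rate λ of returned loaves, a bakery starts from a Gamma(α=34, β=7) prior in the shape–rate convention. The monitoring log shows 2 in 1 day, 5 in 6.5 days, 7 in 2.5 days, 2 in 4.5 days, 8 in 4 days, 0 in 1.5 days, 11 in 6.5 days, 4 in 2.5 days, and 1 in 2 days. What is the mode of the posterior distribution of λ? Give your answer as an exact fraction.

73/38

Total count: 2 + 5 + 7 + 2 + 8 + 0 + 11 + 4 + 1 = 40.
Total exposure: 1 + 6.5 + 2.5 + 4.5 + 4 + 1.5 + 6.5 + 2.5 + 2 = 31 days.
By Gamma–Poisson conjugacy, the posterior is Gamma(α + Σx, β + Σt) = Gamma(34 + 40, 7 + 31) = Gamma(74, 38).
Posterior mode = (α'−1)/β' = 73/38.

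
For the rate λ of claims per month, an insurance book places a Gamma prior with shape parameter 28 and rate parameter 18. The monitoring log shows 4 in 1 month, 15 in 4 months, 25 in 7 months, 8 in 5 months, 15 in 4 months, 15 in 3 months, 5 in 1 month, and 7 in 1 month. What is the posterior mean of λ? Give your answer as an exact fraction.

Total count: 4 + 15 + 25 + 8 + 15 + 15 + 5 + 7 = 94.
Total exposure: 1 + 4 + 7 + 5 + 4 + 3 + 1 + 1 = 26 months.
Conjugate update: add total count to the shape and total exposure to the rate, giving Gamma(122, 44).
Posterior mean = α'/β' = 122/44 = 61/22.

61/22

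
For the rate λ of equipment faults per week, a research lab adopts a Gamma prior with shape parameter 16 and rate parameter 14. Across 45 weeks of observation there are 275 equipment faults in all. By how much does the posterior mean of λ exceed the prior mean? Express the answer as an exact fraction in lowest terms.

Total count 275 over total exposure 45 weeks.
Posterior: α' = 16 + 275 = 291, β' = 14 + 45 = 59.
Posterior mean = 291/59 = 291/59; prior mean = 16/14 = 8/7. Difference = 291/59 − 8/7 = 1565/413.

1565/413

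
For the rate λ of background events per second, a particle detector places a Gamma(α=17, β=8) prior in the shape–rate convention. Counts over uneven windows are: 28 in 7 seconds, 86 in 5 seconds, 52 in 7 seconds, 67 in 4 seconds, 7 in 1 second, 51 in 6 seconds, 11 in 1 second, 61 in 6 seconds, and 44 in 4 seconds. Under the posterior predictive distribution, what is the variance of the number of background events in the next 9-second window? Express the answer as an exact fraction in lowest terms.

221328/2401

Total count: 28 + 86 + 52 + 67 + 7 + 51 + 11 + 61 + 44 = 407.
Total exposure: 7 + 5 + 7 + 4 + 1 + 6 + 1 + 6 + 4 = 41 seconds.
Gamma(α, β) with Poisson data over total exposure Σt gives posterior Gamma(α+Σx, β+Σt) = Gamma(424, 49).
The posterior predictive for a window of length T is Negative Binomial with variance T·α'·(β'+T)/β'² = 9·424·58/2401 = 221328/2401.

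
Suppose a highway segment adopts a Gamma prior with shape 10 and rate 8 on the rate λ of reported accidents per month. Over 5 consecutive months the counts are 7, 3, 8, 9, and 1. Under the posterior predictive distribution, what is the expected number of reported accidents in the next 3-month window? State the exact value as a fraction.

114/13

Total count: 7 + 3 + 8 + 9 + 1 = 28.
Total exposure: 5 months.
Posterior: α' = 10 + 28 = 38, β' = 8 + 5 = 13.
Predictive mean over a 3-month window = T·E[λ|data] = 3·38/13 = 114/13.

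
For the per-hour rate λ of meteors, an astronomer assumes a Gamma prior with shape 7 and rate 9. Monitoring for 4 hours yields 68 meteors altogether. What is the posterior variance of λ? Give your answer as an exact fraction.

Total count 68 over total exposure 4 hours.
Gamma(α, β) with Poisson data over total exposure Σt gives posterior Gamma(α+Σx, β+Σt) = Gamma(75, 13).
Posterior variance = α'/β'² = 75/169.

75/169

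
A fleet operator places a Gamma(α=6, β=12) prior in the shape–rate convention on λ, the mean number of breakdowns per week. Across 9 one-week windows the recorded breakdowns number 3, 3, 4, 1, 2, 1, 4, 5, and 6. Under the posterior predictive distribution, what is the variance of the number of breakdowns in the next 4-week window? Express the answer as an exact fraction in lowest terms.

Total count: 3 + 3 + 4 + 1 + 2 + 1 + 4 + 5 + 6 = 29.
Total exposure: 9 weeks.
The Gamma prior is conjugate for the Poisson rate, so λ | data ~ Gamma(6+29, 12+9) = Gamma(35, 21).
The posterior predictive for a window of length T is Negative Binomial with variance T·α'·(β'+T)/β'² = 4·35·25/441 = 500/63.

500/63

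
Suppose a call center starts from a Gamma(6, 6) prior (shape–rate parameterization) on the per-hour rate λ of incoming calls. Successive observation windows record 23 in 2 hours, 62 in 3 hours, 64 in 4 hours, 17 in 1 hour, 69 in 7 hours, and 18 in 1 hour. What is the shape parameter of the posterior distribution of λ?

259

Total count: 23 + 62 + 64 + 17 + 69 + 18 = 253.
Total exposure: 2 + 3 + 4 + 1 + 7 + 1 = 18 hours.
The Gamma prior is conjugate for the Poisson rate, so λ | data ~ Gamma(6+253, 6+18) = Gamma(259, 24).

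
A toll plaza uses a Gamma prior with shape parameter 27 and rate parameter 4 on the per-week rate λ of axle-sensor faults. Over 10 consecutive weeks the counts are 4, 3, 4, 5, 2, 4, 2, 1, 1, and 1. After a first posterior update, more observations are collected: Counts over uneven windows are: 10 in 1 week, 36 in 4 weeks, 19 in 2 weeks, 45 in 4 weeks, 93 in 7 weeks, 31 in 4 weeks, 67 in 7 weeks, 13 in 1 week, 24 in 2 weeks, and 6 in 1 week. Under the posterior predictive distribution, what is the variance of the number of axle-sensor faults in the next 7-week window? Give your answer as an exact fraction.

Total count: 4 + 3 + 4 + 5 + 2 + 4 + 2 + 1 + 1 + 1 = 27.
Total exposure: 10 weeks.
After the first batch: Gamma(27 + 27, 4 + 10) = Gamma(54, 14).
Total count: 10 + 36 + 19 + 45 + 93 + 31 + 67 + 13 + 24 + 6 = 344.
Total exposure: 1 + 4 + 2 + 4 + 7 + 4 + 7 + 1 + 2 + 1 = 33 weeks.
After the second batch: Gamma(54 + 344, 14 + 33) = Gamma(398, 47).
The posterior predictive for a window of length T is Negative Binomial with variance T·α'·(β'+T)/β'² = 7·398·54/2209 = 150444/2209.

150444/2209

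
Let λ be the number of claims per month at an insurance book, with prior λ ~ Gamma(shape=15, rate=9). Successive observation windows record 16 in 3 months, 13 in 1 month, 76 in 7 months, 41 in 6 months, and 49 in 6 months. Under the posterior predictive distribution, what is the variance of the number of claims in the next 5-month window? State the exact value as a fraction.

Total count: 16 + 13 + 76 + 41 + 49 = 195.
Total exposure: 3 + 1 + 7 + 6 + 6 = 23 months.
By Gamma–Poisson conjugacy, the posterior is Gamma(α + Σx, β + Σt) = Gamma(15 + 195, 9 + 23) = Gamma(210, 32).
The posterior predictive for a window of length T is Negative Binomial with variance T·α'·(β'+T)/β'² = 5·210·37/1024 = 19425/512.

19425/512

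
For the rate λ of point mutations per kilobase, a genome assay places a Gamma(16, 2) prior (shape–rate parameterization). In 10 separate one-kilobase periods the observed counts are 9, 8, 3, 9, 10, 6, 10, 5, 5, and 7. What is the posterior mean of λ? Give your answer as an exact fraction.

22/3

Total count: 9 + 8 + 3 + 9 + 10 + 6 + 10 + 5 + 5 + 7 = 72.
Total exposure: 10 kilobases.
Gamma(α, β) with Poisson data over total exposure Σt gives posterior Gamma(α+Σx, β+Σt) = Gamma(88, 12).
Posterior mean = α'/β' = 88/12 = 22/3.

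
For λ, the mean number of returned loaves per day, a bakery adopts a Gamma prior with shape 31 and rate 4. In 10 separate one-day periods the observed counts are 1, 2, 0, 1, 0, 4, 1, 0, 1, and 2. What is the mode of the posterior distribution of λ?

3

Total count: 1 + 2 + 0 + 1 + 0 + 4 + 1 + 0 + 1 + 2 = 12.
Total exposure: 10 days.
The Gamma prior is conjugate for the Poisson rate, so λ | data ~ Gamma(31+12, 4+10) = Gamma(43, 14).
Posterior mode = (α'−1)/β' = 42/14 = 3.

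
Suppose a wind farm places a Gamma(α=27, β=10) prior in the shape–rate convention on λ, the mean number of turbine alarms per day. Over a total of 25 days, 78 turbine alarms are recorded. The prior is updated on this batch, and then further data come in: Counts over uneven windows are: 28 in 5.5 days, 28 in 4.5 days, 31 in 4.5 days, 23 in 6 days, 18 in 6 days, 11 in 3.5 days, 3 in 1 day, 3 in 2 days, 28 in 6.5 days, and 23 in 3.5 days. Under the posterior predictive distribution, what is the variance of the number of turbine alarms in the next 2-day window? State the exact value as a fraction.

12040/1521

Total count 78 over total exposure 25 days.
After the first batch: Gamma(27 + 78, 10 + 25) = Gamma(105, 35).
Total count: 28 + 28 + 31 + 23 + 18 + 11 + 3 + 3 + 28 + 23 = 196.
Total exposure: 5.5 + 4.5 + 4.5 + 6 + 6 + 3.5 + 1 + 2 + 6.5 + 3.5 = 43 days.
After the second batch: Gamma(105 + 196, 35 + 43) = Gamma(301, 78).
The posterior predictive for a window of length T is Negative Binomial with variance T·α'·(β'+T)/β'² = 2·301·80/6084 = 12040/1521.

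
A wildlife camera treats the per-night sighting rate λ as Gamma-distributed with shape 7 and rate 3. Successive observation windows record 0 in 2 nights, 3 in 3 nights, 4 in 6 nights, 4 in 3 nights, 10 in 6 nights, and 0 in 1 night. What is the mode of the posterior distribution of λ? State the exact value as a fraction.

9/8

Total count: 0 + 3 + 4 + 4 + 10 + 0 = 21.
Total exposure: 2 + 3 + 6 + 3 + 6 + 1 = 21 nights.
Gamma(α, β) with Poisson data over total exposure Σt gives posterior Gamma(α+Σx, β+Σt) = Gamma(28, 24).
Posterior mode = (α'−1)/β' = 27/24 = 9/8.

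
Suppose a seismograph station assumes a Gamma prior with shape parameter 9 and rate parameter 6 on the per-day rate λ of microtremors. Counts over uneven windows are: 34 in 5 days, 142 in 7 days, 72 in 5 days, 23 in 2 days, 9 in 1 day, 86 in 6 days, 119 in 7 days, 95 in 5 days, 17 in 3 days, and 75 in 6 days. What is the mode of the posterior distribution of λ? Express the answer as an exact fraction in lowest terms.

680/53

Total count: 34 + 142 + 72 + 23 + 9 + 86 + 119 + 95 + 17 + 75 = 672.
Total exposure: 5 + 7 + 5 + 2 + 1 + 6 + 7 + 5 + 3 + 6 = 47 days.
Posterior: α' = 9 + 672 = 681, β' = 6 + 47 = 53.
Posterior mode = (α'−1)/β' = 680/53.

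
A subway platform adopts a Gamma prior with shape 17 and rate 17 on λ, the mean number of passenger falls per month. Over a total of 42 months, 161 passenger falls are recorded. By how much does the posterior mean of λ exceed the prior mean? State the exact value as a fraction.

Total count 161 over total exposure 42 months.
The Gamma prior is conjugate for the Poisson rate, so λ | data ~ Gamma(17+161, 17+42) = Gamma(178, 59).
Posterior mean = 178/59 = 178/59; prior mean = 17/17 = 1. Difference = 178/59 − 1 = 119/59.

119/59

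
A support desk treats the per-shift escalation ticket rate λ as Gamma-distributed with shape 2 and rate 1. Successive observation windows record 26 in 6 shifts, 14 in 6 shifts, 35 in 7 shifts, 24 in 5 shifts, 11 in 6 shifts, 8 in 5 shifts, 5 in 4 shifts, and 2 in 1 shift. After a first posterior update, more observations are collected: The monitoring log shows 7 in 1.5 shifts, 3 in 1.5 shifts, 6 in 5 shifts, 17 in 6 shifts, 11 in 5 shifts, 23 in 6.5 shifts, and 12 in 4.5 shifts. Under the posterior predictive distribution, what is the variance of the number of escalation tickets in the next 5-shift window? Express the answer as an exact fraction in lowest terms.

78280/5041

Total count: 26 + 14 + 35 + 24 + 11 + 8 + 5 + 2 = 125.
Total exposure: 6 + 6 + 7 + 5 + 6 + 5 + 4 + 1 = 40 shifts.
After the first batch: Gamma(2 + 125, 1 + 40) = Gamma(127, 41).
Total count: 7 + 3 + 6 + 17 + 11 + 23 + 12 = 79.
Total exposure: 1.5 + 1.5 + 5 + 6 + 5 + 6.5 + 4.5 = 30 shifts.
After the second batch: Gamma(127 + 79, 41 + 30) = Gamma(206, 71).
The posterior predictive for a window of length T is Negative Binomial with variance T·α'·(β'+T)/β'² = 5·206·76/5041 = 78280/5041.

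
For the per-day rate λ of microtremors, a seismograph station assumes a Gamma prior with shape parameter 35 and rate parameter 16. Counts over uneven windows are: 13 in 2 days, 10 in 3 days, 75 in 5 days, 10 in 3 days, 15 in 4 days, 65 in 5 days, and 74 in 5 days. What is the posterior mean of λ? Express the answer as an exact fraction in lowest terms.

Total count: 13 + 10 + 75 + 10 + 15 + 65 + 74 = 262.
Total exposure: 2 + 3 + 5 + 3 + 4 + 5 + 5 = 27 days.
Posterior: α' = 35 + 262 = 297, β' = 16 + 27 = 43.
Posterior mean = α'/β' = 297/43.

297/43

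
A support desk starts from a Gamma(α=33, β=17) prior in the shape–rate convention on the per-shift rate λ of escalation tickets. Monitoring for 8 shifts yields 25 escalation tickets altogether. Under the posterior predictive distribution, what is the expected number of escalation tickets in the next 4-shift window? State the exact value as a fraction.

Total count 25 over total exposure 8 shifts.
Gamma(α, β) with Poisson data over total exposure Σt gives posterior Gamma(α+Σx, β+Σt) = Gamma(58, 25).
Predictive mean over a 4-shift window = T·E[λ|data] = 4·58/25 = 232/25.

232/25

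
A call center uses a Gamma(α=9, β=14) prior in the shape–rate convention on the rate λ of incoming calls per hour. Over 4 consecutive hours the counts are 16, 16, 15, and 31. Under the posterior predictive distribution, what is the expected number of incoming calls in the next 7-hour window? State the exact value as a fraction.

203/6

Total count: 16 + 16 + 15 + 31 = 78.
Total exposure: 4 hours.
The Gamma prior is conjugate for the Poisson rate, so λ | data ~ Gamma(9+78, 14+4) = Gamma(87, 18).
Predictive mean over a 7-hour window = T·E[λ|data] = 7·87/18 = 203/6.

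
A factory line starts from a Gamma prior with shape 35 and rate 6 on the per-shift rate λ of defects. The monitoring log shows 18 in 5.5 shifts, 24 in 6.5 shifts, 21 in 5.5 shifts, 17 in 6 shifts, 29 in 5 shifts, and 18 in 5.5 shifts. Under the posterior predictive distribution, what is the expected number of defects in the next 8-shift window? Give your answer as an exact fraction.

Total count: 18 + 24 + 21 + 17 + 29 + 18 = 127.
Total exposure: 5.5 + 6.5 + 5.5 + 6 + 5 + 5.5 = 34 shifts.
The Gamma prior is conjugate for the Poisson rate, so λ | data ~ Gamma(35+127, 6+34) = Gamma(162, 40).
Predictive mean over an 8-shift window = T·E[λ|data] = 8·162/40 = 162/5.

162/5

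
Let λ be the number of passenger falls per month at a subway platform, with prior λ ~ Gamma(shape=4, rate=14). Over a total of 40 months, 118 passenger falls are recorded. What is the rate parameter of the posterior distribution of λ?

Total count 118 over total exposure 40 months.
Posterior: α' = 4 + 118 = 122, β' = 14 + 40 = 54.

54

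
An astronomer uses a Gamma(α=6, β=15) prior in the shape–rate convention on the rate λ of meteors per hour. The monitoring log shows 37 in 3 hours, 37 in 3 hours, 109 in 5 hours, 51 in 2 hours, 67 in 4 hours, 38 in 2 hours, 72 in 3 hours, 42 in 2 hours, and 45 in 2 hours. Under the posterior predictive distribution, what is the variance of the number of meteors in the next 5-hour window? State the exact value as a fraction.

Total count: 37 + 37 + 109 + 51 + 67 + 38 + 72 + 42 + 45 = 498.
Total exposure: 3 + 3 + 5 + 2 + 4 + 2 + 3 + 2 + 2 = 26 hours.
Conjugate update: add total count to the shape and total exposure to the rate, giving Gamma(504, 41).
The posterior predictive for a window of length T is Negative Binomial with variance T·α'·(β'+T)/β'² = 5·504·46/1681 = 115920/1681.

115920/1681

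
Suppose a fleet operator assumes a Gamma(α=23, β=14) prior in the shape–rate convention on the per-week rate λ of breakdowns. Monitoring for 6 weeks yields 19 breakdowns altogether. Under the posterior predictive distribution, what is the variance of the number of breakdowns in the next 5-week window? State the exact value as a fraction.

105/8

Total count 19 over total exposure 6 weeks.
By Gamma–Poisson conjugacy, the posterior is Gamma(α + Σx, β + Σt) = Gamma(23 + 19, 14 + 6) = Gamma(42, 20).
The posterior predictive for a window of length T is Negative Binomial with variance T·α'·(β'+T)/β'² = 5·42·25/400 = 105/8.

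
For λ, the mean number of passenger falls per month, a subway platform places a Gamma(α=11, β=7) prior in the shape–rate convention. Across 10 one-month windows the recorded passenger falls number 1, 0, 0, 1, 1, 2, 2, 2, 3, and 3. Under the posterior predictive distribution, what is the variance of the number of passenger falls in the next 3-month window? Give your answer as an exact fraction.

Total count: 1 + 0 + 0 + 1 + 1 + 2 + 2 + 2 + 3 + 3 = 15.
Total exposure: 10 months.
The Gamma prior is conjugate for the Poisson rate, so λ | data ~ Gamma(11+15, 7+10) = Gamma(26, 17).
The posterior predictive for a window of length T is Negative Binomial with variance T·α'·(β'+T)/β'² = 3·26·20/289 = 1560/289.

1560/289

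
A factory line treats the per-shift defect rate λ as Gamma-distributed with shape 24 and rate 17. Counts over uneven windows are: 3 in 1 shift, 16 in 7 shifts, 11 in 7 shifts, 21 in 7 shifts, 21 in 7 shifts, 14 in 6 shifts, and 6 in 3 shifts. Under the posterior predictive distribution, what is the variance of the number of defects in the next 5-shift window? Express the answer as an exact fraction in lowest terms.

1392/121

Total count: 3 + 16 + 11 + 21 + 21 + 14 + 6 = 92.
Total exposure: 1 + 7 + 7 + 7 + 7 + 6 + 3 = 38 shifts.
The Gamma prior is conjugate for the Poisson rate, so λ | data ~ Gamma(24+92, 17+38) = Gamma(116, 55).
The posterior predictive for a window of length T is Negative Binomial with variance T·α'·(β'+T)/β'² = 5·116·60/3025 = 1392/121.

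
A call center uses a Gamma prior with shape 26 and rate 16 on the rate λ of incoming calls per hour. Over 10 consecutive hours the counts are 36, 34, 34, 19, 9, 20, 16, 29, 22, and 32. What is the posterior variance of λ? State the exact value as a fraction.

277/676

Total count: 36 + 34 + 34 + 19 + 9 + 20 + 16 + 29 + 22 + 32 = 251.
Total exposure: 10 hours.
By Gamma–Poisson conjugacy, the posterior is Gamma(α + Σx, β + Σt) = Gamma(26 + 251, 16 + 10) = Gamma(277, 26).
Posterior variance = α'/β'² = 277/676.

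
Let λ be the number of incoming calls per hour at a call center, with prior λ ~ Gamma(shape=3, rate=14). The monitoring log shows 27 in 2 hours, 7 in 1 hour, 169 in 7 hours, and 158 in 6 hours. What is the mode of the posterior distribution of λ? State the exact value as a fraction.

121/10

Total count: 27 + 7 + 169 + 158 = 361.
Total exposure: 2 + 1 + 7 + 6 = 16 hours.
By Gamma–Poisson conjugacy, the posterior is Gamma(α + Σx, β + Σt) = Gamma(3 + 361, 14 + 16) = Gamma(364, 30).
Posterior mode = (α'−1)/β' = 363/30 = 121/10.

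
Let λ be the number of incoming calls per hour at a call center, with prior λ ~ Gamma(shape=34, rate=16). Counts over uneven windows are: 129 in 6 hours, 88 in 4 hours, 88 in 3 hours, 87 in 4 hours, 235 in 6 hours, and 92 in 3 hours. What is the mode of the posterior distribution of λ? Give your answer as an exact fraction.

376/21

Total count: 129 + 88 + 88 + 87 + 235 + 92 = 719.
Total exposure: 6 + 4 + 3 + 4 + 6 + 3 = 26 hours.
Gamma(α, β) with Poisson data over total exposure Σt gives posterior Gamma(α+Σx, β+Σt) = Gamma(753, 42).
Posterior mode = (α'−1)/β' = 752/42 = 376/21.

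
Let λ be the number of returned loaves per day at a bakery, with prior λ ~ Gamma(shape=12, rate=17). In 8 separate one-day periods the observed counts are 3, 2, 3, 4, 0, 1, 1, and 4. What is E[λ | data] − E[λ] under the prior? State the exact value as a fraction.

42/85

Total count: 3 + 2 + 3 + 4 + 0 + 1 + 1 + 4 = 18.
Total exposure: 8 days.
By Gamma–Poisson conjugacy, the posterior is Gamma(α + Σx, β + Σt) = Gamma(12 + 18, 17 + 8) = Gamma(30, 25).
Posterior mean = 30/25 = 6/5; prior mean = 12/17 = 12/17. Difference = 6/5 − 12/17 = 42/85.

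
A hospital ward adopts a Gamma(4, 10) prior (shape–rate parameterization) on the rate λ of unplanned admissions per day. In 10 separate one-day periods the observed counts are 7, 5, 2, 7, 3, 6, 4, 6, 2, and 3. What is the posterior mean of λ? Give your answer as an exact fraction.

Total count: 7 + 5 + 2 + 7 + 3 + 6 + 4 + 6 + 2 + 3 = 45.
Total exposure: 10 days.
Posterior: α' = 4 + 45 = 49, β' = 10 + 10 = 20.
Posterior mean = α'/β' = 49/20.

49/20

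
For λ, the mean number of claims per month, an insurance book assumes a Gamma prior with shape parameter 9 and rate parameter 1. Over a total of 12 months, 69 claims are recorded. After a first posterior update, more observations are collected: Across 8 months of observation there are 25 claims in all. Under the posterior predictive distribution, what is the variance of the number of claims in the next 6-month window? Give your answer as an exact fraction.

1854/49

Total count 69 over total exposure 12 months.
After the first batch: Gamma(9 + 69, 1 + 12) = Gamma(78, 13).
Total count 25 over total exposure 8 months.
After the second batch: Gamma(78 + 25, 13 + 8) = Gamma(103, 21).
The posterior predictive for a window of length T is Negative Binomial with variance T·α'·(β'+T)/β'² = 6·103·27/441 = 1854/49.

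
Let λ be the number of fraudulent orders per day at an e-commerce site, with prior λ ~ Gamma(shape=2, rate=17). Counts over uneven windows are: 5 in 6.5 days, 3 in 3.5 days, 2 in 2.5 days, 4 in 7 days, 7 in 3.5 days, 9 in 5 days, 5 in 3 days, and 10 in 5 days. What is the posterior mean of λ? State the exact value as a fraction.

Total count: 5 + 3 + 2 + 4 + 7 + 9 + 5 + 10 = 45.
Total exposure: 6.5 + 3.5 + 2.5 + 7 + 3.5 + 5 + 3 + 5 = 36 days.
By Gamma–Poisson conjugacy, the posterior is Gamma(α + Σx, β + Σt) = Gamma(2 + 45, 17 + 36) = Gamma(47, 53).
Posterior mean = α'/β' = 47/53.

47/53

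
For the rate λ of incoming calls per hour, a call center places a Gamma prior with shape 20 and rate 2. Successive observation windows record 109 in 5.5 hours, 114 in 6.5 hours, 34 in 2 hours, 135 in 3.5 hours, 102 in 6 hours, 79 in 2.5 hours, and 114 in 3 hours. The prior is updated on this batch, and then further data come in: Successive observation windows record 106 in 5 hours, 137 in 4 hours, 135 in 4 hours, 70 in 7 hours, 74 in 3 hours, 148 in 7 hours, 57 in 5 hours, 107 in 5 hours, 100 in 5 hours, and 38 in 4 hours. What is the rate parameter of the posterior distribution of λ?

80

Total count: 109 + 114 + 34 + 135 + 102 + 79 + 114 = 687.
Total exposure: 5.5 + 6.5 + 2 + 3.5 + 6 + 2.5 + 3 = 29 hours.
After the first batch: Gamma(20 + 687, 2 + 29) = Gamma(707, 31).
Total count: 106 + 137 + 135 + 70 + 74 + 148 + 57 + 107 + 100 + 38 = 972.
Total exposure: 5 + 4 + 4 + 7 + 3 + 7 + 5 + 5 + 5 + 4 = 49 hours.
After the second batch: Gamma(707 + 972, 31 + 49) = Gamma(1679, 80).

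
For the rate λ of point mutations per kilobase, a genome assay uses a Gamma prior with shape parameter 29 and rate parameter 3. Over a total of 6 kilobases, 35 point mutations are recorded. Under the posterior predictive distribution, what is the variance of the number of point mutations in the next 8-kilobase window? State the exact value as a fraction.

Total count 35 over total exposure 6 kilobases.
Posterior: α' = 29 + 35 = 64, β' = 3 + 6 = 9.
The posterior predictive for a window of length T is Negative Binomial with variance T·α'·(β'+T)/β'² = 8·64·17/81 = 8704/81.

8704/81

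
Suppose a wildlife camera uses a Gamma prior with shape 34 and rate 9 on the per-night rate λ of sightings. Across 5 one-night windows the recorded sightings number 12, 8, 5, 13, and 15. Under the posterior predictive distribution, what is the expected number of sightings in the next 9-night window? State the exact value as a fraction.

Total count: 12 + 8 + 5 + 13 + 15 = 53.
Total exposure: 5 nights.
The Gamma prior is conjugate for the Poisson rate, so λ | data ~ Gamma(34+53, 9+5) = Gamma(87, 14).
Predictive mean over a 9-night window = T·E[λ|data] = 9·87/14 = 783/14.

783/14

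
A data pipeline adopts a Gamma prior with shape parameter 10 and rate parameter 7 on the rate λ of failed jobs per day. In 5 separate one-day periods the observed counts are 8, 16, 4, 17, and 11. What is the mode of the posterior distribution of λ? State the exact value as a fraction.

65/12

Total count: 8 + 16 + 4 + 17 + 11 = 56.
Total exposure: 5 days.
The Gamma prior is conjugate for the Poisson rate, so λ | data ~ Gamma(10+56, 7+5) = Gamma(66, 12).
Posterior mode = (α'−1)/β' = 65/12.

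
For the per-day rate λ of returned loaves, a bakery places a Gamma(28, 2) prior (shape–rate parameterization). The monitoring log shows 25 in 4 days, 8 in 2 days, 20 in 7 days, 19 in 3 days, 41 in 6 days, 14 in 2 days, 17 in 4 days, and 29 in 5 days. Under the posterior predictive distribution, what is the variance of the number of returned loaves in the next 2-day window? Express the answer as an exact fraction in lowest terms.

14874/1225

Total count: 25 + 8 + 20 + 19 + 41 + 14 + 17 + 29 = 173.
Total exposure: 4 + 2 + 7 + 3 + 6 + 2 + 4 + 5 = 33 days.
By Gamma–Poisson conjugacy, the posterior is Gamma(α + Σx, β + Σt) = Gamma(28 + 173, 2 + 33) = Gamma(201, 35).
The posterior predictive for a window of length T is Negative Binomial with variance T·α'·(β'+T)/β'² = 2·201·37/1225 = 14874/1225.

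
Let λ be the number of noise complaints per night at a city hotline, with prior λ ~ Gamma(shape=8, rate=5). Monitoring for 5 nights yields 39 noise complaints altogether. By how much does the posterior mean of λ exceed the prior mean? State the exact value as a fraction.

31/10

Total count 39 over total exposure 5 nights.
Gamma(α, β) with Poisson data over total exposure Σt gives posterior Gamma(α+Σx, β+Σt) = Gamma(47, 10).
Posterior mean = 47/10 = 47/10; prior mean = 8/5 = 8/5. Difference = 47/10 − 8/5 = 31/10.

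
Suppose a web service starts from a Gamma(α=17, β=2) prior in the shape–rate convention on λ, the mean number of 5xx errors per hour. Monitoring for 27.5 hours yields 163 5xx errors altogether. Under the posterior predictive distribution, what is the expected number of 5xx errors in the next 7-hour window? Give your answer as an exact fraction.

2520/59

Total count 163 over total exposure 27.5 hours.
Conjugate update: add total count to the shape and total exposure to the rate, giving Gamma(180, 59/2).
Predictive mean over a 7-hour window = T·E[λ|data] = 7·180/(59/2) = 2520/59.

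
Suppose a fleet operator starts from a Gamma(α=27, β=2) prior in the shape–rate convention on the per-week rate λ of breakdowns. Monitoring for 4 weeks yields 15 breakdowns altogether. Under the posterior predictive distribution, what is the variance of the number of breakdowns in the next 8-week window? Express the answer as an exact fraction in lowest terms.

Total count 15 over total exposure 4 weeks.
Conjugate update: add total count to the shape and total exposure to the rate, giving Gamma(42, 6).
The posterior predictive for a window of length T is Negative Binomial with variance T·α'·(β'+T)/β'² = 8·42·14/36 = 392/3.

392/3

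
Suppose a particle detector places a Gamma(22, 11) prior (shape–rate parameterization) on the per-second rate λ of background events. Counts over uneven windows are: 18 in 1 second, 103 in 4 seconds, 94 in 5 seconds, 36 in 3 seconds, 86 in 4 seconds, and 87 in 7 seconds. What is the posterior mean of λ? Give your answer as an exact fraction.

446/35

Total count: 18 + 103 + 94 + 36 + 86 + 87 = 424.
Total exposure: 1 + 4 + 5 + 3 + 4 + 7 = 24 seconds.
Gamma(α, β) with Poisson data over total exposure Σt gives posterior Gamma(α+Σx, β+Σt) = Gamma(446, 35).
Posterior mean = α'/β' = 446/35.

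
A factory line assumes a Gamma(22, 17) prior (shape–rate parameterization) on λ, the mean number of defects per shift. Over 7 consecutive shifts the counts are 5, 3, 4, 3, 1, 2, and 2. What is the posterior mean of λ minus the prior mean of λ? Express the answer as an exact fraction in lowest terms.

31/68

Total count: 5 + 3 + 4 + 3 + 1 + 2 + 2 = 20.
Total exposure: 7 shifts.
The Gamma prior is conjugate for the Poisson rate, so λ | data ~ Gamma(22+20, 17+7) = Gamma(42, 24).
Posterior mean = 42/24 = 7/4; prior mean = 22/17 = 22/17. Difference = 7/4 − 22/17 = 31/68.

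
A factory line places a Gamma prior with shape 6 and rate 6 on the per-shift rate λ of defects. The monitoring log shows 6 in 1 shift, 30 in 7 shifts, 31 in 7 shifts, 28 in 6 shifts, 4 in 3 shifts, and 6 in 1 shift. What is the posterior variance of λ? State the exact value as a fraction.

111/961

Total count: 6 + 30 + 31 + 28 + 4 + 6 = 105.
Total exposure: 1 + 7 + 7 + 6 + 3 + 1 = 25 shifts.
Posterior: α' = 6 + 105 = 111, β' = 6 + 25 = 31.
Posterior variance = α'/β'² = 111/961.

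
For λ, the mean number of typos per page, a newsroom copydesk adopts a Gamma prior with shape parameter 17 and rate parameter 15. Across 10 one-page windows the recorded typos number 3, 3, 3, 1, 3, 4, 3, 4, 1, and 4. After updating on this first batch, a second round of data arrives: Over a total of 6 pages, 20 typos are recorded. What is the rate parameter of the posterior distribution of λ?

Total count: 3 + 3 + 3 + 1 + 3 + 4 + 3 + 4 + 1 + 4 = 29.
Total exposure: 10 pages.
After the first batch: Gamma(17 + 29, 15 + 10) = Gamma(46, 25).
Total count 20 over total exposure 6 pages.
After the second batch: Gamma(46 + 20, 25 + 6) = Gamma(66, 31).

31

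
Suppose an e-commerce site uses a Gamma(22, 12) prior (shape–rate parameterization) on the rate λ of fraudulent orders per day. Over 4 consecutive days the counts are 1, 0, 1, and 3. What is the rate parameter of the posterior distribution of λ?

Total count: 1 + 0 + 1 + 3 = 5.
Total exposure: 4 days.
By Gamma–Poisson conjugacy, the posterior is Gamma(α + Σx, β + Σt) = Gamma(22 + 5, 12 + 4) = Gamma(27, 16).

16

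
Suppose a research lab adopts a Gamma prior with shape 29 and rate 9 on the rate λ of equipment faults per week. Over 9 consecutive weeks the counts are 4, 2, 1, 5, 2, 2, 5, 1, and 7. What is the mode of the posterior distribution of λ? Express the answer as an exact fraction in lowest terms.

Total count: 4 + 2 + 1 + 5 + 2 + 2 + 5 + 1 + 7 = 29.
Total exposure: 9 weeks.
By Gamma–Poisson conjugacy, the posterior is Gamma(α + Σx, β + Σt) = Gamma(29 + 29, 9 + 9) = Gamma(58, 18).
Posterior mode = (α'−1)/β' = 57/18 = 19/6.

19/6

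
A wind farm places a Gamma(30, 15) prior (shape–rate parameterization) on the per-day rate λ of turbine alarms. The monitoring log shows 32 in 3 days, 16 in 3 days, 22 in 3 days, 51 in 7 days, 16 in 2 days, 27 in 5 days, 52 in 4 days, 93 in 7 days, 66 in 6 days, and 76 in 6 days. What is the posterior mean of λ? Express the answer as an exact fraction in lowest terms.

481/61

Total count: 32 + 16 + 22 + 51 + 16 + 27 + 52 + 93 + 66 + 76 = 451.
Total exposure: 3 + 3 + 3 + 7 + 2 + 5 + 4 + 7 + 6 + 6 = 46 days.
Conjugate update: add total count to the shape and total exposure to the rate, giving Gamma(481, 61).
Posterior mean = α'/β' = 481/61.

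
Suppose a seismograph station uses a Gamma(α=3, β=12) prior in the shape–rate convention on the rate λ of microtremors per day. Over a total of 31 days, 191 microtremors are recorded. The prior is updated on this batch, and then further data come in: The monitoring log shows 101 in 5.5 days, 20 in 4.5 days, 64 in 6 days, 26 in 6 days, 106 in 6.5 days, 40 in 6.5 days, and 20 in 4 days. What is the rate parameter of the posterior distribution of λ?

Total count 191 over total exposure 31 days.
After the first batch: Gamma(3 + 191, 12 + 31) = Gamma(194, 43).
Total count: 101 + 20 + 64 + 26 + 106 + 40 + 20 = 377.
Total exposure: 5.5 + 4.5 + 6 + 6 + 6.5 + 6.5 + 4 = 39 days.
After the second batch: Gamma(194 + 377, 43 + 39) = Gamma(571, 82).

82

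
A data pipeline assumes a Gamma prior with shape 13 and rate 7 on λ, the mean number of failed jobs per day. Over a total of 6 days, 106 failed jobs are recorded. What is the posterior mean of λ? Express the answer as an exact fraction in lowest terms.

119/13

Total count 106 over total exposure 6 days.
By Gamma–Poisson conjugacy, the posterior is Gamma(α + Σx, β + Σt) = Gamma(13 + 106, 7 + 6) = Gamma(119, 13).
Posterior mean = α'/β' = 119/13.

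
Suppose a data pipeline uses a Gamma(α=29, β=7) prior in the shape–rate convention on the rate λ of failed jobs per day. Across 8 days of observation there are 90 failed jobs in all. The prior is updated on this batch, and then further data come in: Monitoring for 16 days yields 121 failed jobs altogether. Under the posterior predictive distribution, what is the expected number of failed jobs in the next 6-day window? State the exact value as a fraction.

Total count 90 over total exposure 8 days.
After the first batch: Gamma(29 + 90, 7 + 8) = Gamma(119, 15).
Total count 121 over total exposure 16 days.
After the second batch: Gamma(119 + 121, 15 + 16) = Gamma(240, 31).
Predictive mean over a 6-day window = T·E[λ|data] = 6·240/31 = 1440/31.

1440/31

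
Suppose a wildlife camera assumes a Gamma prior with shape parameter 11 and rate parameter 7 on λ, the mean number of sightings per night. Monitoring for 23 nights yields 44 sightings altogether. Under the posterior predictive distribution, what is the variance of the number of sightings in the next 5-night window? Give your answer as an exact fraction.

385/36

Total count 44 over total exposure 23 nights.
Conjugate update: add total count to the shape and total exposure to the rate, giving Gamma(55, 30).
The posterior predictive for a window of length T is Negative Binomial with variance T·α'·(β'+T)/β'² = 5·55·35/900 = 385/36.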